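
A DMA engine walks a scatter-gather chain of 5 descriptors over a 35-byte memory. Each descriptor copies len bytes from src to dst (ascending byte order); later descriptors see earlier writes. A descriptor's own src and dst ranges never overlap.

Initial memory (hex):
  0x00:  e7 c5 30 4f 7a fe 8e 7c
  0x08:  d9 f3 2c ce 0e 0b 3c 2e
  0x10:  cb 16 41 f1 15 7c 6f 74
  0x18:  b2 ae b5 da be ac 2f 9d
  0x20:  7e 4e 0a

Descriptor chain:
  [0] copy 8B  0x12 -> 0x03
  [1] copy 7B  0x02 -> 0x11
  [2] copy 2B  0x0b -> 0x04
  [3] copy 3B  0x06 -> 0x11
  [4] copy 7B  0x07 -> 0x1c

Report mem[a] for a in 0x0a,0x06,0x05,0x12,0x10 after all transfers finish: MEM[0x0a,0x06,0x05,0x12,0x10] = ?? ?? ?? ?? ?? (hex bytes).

D0: mem[0x03..0x0a] <- [41 f1 15 7c 6f 74 b2 ae]
D1: mem[0x11..0x17] <- [30 41 f1 15 7c 6f 74]
D2: mem[0x04..0x05] <- [ce 0e]
D3: mem[0x11..0x13] <- [7c 6f 74]
D4: mem[0x1c..0x22] <- [6f 74 b2 ae ce 0e 0b]
query mem[0x0a]=0xae, mem[0x06]=0x7c, mem[0x05]=0x0e, mem[0x12]=0x6f, mem[0x10]=0xcb

MEM[0x0a,0x06,0x05,0x12,0x10] = ae 7c 0e 6f cb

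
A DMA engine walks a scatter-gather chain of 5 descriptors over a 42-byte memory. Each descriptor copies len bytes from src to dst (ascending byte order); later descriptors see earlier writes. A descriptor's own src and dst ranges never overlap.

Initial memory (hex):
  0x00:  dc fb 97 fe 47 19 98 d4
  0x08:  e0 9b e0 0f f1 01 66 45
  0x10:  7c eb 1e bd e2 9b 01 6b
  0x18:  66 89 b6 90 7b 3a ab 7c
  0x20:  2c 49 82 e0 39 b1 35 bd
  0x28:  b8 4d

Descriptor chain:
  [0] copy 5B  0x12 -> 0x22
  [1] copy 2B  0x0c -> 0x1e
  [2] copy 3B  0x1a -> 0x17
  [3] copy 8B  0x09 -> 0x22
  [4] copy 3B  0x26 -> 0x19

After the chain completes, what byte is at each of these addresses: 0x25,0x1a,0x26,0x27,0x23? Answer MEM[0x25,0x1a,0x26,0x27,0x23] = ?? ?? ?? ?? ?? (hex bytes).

MEM[0x25,0x1a,0x26,0x27,0x23] = f1 66 01 66 e0

#0 dst[0x22+5] := {0x1e,0xbd,0xe2,0x9b,0x01}
#1 dst[0x1e+2] := {0xf1,0x01}
#2 dst[0x17+3] := {0xb6,0x90,0x7b}
#3 dst[0x22+8] := {0x9b,0xe0,0x0f,0xf1,0x01,0x66,0x45,0x7c}
#4 dst[0x19+3] := {0x01,0x66,0x45}
query mem[0x25]=0xf1, mem[0x1a]=0x66, mem[0x26]=0x01, mem[0x27]=0x66, mem[0x23]=0xe0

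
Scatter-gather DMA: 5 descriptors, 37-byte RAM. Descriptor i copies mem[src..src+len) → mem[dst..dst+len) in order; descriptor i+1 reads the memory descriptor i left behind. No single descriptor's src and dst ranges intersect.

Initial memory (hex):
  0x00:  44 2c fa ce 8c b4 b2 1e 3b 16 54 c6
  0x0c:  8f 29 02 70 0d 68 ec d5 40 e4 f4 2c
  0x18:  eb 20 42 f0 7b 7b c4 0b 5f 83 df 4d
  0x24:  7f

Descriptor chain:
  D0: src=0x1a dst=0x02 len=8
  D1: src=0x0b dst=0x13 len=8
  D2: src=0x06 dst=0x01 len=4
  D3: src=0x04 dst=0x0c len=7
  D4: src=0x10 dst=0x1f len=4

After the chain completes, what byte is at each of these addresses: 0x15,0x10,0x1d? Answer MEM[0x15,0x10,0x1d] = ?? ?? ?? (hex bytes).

MEM[0x15,0x10,0x1d] = 29 5f 7b

D0: mem[0x02..0x09] <- [42 f0 7b 7b c4 0b 5f 83]
D1: mem[0x13..0x1a] <- [c6 8f 29 02 70 0d 68 ec]
D2: mem[0x01..0x04] <- [c4 0b 5f 83]
D3: mem[0x0c..0x12] <- [83 7b c4 0b 5f 83 54]
D4: mem[0x1f..0x22] <- [5f 83 54 c6]
query mem[0x15]=0x29, mem[0x10]=0x5f, mem[0x1d]=0x7b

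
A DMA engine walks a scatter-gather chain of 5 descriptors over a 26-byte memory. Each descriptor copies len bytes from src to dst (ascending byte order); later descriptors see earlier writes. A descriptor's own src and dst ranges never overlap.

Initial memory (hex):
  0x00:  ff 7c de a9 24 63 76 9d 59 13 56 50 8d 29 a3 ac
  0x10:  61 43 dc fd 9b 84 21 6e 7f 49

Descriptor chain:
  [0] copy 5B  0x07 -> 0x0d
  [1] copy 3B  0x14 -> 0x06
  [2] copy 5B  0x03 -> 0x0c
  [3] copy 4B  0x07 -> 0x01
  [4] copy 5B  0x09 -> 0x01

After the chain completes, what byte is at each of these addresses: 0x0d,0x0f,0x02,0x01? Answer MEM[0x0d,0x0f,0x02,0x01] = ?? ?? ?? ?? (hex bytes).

MEM[0x0d,0x0f,0x02,0x01] = 24 9b 56 13

#0 dst[0x0d+5] := {0x9d,0x59,0x13,0x56,0x50}
#1 dst[0x06+3] := {0x9b,0x84,0x21}
#2 dst[0x0c+5] := {0xa9,0x24,0x63,0x9b,0x84}
#3 dst[0x01+4] := {0x84,0x21,0x13,0x56}
#4 dst[0x01+5] := {0x13,0x56,0x50,0xa9,0x24}
query mem[0x0d]=0x24, mem[0x0f]=0x9b, mem[0x02]=0x56, mem[0x01]=0x13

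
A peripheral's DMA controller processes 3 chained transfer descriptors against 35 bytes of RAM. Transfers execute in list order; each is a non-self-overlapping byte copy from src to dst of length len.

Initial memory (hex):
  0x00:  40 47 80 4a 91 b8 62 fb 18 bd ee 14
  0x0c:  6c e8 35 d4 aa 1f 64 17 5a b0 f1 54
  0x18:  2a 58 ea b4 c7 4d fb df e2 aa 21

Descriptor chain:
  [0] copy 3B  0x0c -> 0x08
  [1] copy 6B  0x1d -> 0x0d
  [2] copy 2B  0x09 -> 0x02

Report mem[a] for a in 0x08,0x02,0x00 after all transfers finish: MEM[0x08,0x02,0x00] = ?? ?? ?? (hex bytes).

MEM[0x08,0x02,0x00] = 6c e8 40

[0] 0x0c->0x08 len=3 : 6c e8 35
[1] 0x1d->0x0d len=6 : 4d fb df e2 aa 21
[2] 0x09->0x02 len=2 : e8 35
query mem[0x08]=0x6c, mem[0x02]=0xe8, mem[0x00]=0x40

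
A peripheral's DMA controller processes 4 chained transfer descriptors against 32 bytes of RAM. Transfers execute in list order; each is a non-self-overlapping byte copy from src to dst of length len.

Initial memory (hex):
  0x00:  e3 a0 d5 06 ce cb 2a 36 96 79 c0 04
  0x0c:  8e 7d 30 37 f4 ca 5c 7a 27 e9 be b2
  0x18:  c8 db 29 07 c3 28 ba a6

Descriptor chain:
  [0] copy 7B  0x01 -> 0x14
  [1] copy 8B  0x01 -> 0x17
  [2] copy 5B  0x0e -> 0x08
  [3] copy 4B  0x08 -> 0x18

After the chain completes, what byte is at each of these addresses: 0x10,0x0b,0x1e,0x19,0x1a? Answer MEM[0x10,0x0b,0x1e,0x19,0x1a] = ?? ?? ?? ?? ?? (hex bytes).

[0] 0x01->0x14 len=7 : a0 d5 06 ce cb 2a 36
[1] 0x01->0x17 len=8 : a0 d5 06 ce cb 2a 36 96
[2] 0x0e->0x08 len=5 : 30 37 f4 ca 5c
[3] 0x08->0x18 len=4 : 30 37 f4 ca
query mem[0x10]=0xf4, mem[0x0b]=0xca, mem[0x1e]=0x96, mem[0x19]=0x37, mem[0x1a]=0xf4

MEM[0x10,0x0b,0x1e,0x19,0x1a] = f4 ca 96 37 f4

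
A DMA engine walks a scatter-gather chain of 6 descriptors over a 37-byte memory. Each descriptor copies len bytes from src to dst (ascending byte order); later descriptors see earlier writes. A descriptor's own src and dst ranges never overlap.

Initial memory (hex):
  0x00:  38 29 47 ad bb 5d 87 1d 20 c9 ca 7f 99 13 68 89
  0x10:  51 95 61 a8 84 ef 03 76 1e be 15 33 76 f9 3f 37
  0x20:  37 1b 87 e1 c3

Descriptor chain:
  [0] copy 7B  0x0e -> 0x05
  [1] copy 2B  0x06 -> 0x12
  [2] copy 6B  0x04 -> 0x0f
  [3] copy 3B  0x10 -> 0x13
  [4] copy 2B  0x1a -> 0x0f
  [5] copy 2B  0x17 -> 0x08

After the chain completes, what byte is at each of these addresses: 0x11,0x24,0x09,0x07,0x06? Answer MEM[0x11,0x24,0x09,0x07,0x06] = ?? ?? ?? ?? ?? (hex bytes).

  after D0: wrote 7B at 0x05 = 6889519561a884
  after D1: wrote 2B at 0x12 = 8951
  after D2: wrote 6B at 0x0f = bb6889519561
  after D3: wrote 3B at 0x13 = 688951
  after D4: wrote 2B at 0x0f = 1533
  after D5: wrote 2B at 0x08 = 761e
query mem[0x11]=0x89, mem[0x24]=0xc3, mem[0x09]=0x1e, mem[0x07]=0x51, mem[0x06]=0x89

MEM[0x11,0x24,0x09,0x07,0x06] = 89 c3 1e 51 89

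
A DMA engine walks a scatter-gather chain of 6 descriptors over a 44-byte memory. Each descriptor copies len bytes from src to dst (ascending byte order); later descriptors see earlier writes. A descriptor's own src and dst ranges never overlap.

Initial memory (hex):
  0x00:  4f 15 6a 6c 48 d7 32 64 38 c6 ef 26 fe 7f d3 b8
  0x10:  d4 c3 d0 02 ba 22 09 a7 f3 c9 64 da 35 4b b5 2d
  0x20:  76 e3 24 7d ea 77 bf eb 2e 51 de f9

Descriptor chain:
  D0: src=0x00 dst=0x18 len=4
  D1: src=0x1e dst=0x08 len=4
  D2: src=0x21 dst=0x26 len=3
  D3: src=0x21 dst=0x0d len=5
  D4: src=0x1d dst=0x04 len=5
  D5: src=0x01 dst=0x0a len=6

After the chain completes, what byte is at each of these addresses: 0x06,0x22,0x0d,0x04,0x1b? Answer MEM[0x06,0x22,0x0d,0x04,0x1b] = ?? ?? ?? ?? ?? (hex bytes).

#0 dst[0x18+4] := {0x4f,0x15,0x6a,0x6c}
#1 dst[0x08+4] := {0xb5,0x2d,0x76,0xe3}
#2 dst[0x26+3] := {0xe3,0x24,0x7d}
#3 dst[0x0d+5] := {0xe3,0x24,0x7d,0xea,0x77}
#4 dst[0x04+5] := {0x4b,0xb5,0x2d,0x76,0xe3}
#5 dst[0x0a+6] := {0x15,0x6a,0x6c,0x4b,0xb5,0x2d}
query mem[0x06]=0x2d, mem[0x22]=0x24, mem[0x0d]=0x4b, mem[0x04]=0x4b, mem[0x1b]=0x6c

MEM[0x06,0x22,0x0d,0x04,0x1b] = 2d 24 4b 4b 6c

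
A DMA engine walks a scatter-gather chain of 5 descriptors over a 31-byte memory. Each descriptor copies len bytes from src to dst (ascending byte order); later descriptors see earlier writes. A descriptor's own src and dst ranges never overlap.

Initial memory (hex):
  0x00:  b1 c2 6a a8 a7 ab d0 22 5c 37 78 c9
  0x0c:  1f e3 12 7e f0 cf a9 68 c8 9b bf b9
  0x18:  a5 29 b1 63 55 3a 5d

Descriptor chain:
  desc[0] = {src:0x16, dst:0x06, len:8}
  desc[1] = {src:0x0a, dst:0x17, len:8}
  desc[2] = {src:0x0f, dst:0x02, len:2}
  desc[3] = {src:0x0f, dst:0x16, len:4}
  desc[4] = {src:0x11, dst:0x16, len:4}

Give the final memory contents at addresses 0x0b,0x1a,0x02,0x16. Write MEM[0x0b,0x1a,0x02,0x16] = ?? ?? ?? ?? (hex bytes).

D0: mem[0x06..0x0d] <- [bf b9 a5 29 b1 63 55 3a]
D1: mem[0x17..0x1e] <- [b1 63 55 3a 12 7e f0 cf]
D2: mem[0x02..0x03] <- [7e f0]
D3: mem[0x16..0x19] <- [7e f0 cf a9]
D4: mem[0x16..0x19] <- [cf a9 68 c8]
query mem[0x0b]=0x63, mem[0x1a]=0x3a, mem[0x02]=0x7e, mem[0x16]=0xcf

MEM[0x0b,0x1a,0x02,0x16] = 63 3a 7e cf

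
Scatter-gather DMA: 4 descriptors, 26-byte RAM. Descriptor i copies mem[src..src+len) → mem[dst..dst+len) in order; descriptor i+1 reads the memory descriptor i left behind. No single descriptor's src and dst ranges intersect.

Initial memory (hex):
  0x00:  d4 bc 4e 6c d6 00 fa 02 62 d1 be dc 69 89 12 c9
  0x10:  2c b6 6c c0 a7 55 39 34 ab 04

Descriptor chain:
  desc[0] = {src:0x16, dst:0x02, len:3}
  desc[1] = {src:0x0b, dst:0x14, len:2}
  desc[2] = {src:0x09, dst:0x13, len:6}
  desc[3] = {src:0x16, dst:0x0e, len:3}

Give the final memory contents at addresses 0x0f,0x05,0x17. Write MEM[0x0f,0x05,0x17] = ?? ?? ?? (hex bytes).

D0: mem[0x02..0x04] <- [39 34 ab]
D1: mem[0x14..0x15] <- [dc 69]
D2: mem[0x13..0x18] <- [d1 be dc 69 89 12]
D3: mem[0x0e..0x10] <- [69 89 12]
query mem[0x0f]=0x89, mem[0x05]=0x00, mem[0x17]=0x89

MEM[0x0f,0x05,0x17] = 89 00 89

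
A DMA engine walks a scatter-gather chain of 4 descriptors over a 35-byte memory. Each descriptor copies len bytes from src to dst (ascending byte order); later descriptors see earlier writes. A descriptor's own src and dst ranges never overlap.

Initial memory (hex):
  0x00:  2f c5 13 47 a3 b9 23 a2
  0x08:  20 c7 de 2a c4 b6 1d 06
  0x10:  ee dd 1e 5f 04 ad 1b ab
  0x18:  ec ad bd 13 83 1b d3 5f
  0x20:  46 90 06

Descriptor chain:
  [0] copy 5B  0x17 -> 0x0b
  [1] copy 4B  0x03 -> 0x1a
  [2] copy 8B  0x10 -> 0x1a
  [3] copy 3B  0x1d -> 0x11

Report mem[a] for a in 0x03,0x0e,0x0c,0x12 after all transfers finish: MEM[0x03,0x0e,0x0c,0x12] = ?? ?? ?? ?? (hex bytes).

MEM[0x03,0x0e,0x0c,0x12] = 47 bd ec 04

D0: mem[0x0b..0x0f] <- [ab ec ad bd 13]
D1: mem[0x1a..0x1d] <- [47 a3 b9 23]
D2: mem[0x1a..0x21] <- [ee dd 1e 5f 04 ad 1b ab]
D3: mem[0x11..0x13] <- [5f 04 ad]
query mem[0x03]=0x47, mem[0x0e]=0xbd, mem[0x0c]=0xec, mem[0x12]=0x04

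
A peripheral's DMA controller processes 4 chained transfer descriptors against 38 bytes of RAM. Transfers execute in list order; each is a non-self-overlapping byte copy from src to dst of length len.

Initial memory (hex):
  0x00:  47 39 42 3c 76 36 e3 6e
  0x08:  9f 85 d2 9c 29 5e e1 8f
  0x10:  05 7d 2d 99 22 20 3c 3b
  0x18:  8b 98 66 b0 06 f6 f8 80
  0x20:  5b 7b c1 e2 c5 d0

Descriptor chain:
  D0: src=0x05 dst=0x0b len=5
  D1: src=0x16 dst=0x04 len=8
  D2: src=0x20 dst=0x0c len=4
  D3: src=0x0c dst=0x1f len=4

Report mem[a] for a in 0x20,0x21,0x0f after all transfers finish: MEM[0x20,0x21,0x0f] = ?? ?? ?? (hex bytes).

[0] 0x05->0x0b len=5 : 36 e3 6e 9f 85
[1] 0x16->0x04 len=8 : 3c 3b 8b 98 66 b0 06 f6
[2] 0x20->0x0c len=4 : 5b 7b c1 e2
[3] 0x0c->0x1f len=4 : 5b 7b c1 e2
query mem[0x20]=0x7b, mem[0x21]=0xc1, mem[0x0f]=0xe2

MEM[0x20,0x21,0x0f] = 7b c1 e2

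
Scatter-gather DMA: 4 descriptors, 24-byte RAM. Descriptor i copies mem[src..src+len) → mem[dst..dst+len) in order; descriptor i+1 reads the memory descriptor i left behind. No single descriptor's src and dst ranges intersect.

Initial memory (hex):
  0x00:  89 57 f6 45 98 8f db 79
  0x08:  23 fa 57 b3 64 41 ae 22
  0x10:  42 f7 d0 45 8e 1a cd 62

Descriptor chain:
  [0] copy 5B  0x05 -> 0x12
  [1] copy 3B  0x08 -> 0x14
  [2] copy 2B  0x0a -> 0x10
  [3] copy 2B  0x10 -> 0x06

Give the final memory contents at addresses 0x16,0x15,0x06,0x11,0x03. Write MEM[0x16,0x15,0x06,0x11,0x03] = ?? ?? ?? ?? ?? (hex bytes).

  after D0: wrote 5B at 0x12 = 8fdb7923fa
  after D1: wrote 3B at 0x14 = 23fa57
  after D2: wrote 2B at 0x10 = 57b3
  after D3: wrote 2B at 0x06 = 57b3
query mem[0x16]=0x57, mem[0x15]=0xfa, mem[0x06]=0x57, mem[0x11]=0xb3, mem[0x03]=0x45

MEM[0x16,0x15,0x06,0x11,0x03] = 57 fa 57 b3 45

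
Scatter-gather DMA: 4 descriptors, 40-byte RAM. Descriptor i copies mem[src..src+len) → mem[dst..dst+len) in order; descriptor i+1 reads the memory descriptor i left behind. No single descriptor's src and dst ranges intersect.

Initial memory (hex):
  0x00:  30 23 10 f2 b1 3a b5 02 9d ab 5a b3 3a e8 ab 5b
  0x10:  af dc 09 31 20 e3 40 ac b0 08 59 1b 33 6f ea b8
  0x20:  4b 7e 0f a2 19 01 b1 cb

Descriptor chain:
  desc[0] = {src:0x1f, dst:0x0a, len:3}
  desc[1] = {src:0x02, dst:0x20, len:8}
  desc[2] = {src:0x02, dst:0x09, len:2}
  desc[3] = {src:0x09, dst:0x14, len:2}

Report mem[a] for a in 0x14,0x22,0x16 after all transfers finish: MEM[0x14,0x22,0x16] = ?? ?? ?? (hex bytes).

[0] 0x1f->0x0a len=3 : b8 4b 7e
[1] 0x02->0x20 len=8 : 10 f2 b1 3a b5 02 9d ab
[2] 0x02->0x09 len=2 : 10 f2
[3] 0x09->0x14 len=2 : 10 f2
query mem[0x14]=0x10, mem[0x22]=0xb1, mem[0x16]=0x40

MEM[0x14,0x22,0x16] = 10 b1 40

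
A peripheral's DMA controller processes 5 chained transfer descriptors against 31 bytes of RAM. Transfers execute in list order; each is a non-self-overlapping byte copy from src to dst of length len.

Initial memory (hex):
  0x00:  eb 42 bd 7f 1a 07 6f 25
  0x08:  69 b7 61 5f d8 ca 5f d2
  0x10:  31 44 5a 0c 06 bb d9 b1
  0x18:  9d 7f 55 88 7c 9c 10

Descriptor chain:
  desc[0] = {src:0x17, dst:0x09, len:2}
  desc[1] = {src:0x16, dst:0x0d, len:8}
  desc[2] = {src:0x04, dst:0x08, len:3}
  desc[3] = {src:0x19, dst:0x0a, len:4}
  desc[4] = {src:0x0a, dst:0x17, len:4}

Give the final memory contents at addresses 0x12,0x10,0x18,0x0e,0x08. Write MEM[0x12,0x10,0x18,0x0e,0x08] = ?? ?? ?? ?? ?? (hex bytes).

MEM[0x12,0x10,0x18,0x0e,0x08] = 88 7f 55 b1 1a

[0] 0x17->0x09 len=2 : b1 9d
[1] 0x16->0x0d len=8 : d9 b1 9d 7f 55 88 7c 9c
[2] 0x04->0x08 len=3 : 1a 07 6f
[3] 0x19->0x0a len=4 : 7f 55 88 7c
[4] 0x0a->0x17 len=4 : 7f 55 88 7c
query mem[0x12]=0x88, mem[0x10]=0x7f, mem[0x18]=0x55, mem[0x0e]=0xb1, mem[0x08]=0x1a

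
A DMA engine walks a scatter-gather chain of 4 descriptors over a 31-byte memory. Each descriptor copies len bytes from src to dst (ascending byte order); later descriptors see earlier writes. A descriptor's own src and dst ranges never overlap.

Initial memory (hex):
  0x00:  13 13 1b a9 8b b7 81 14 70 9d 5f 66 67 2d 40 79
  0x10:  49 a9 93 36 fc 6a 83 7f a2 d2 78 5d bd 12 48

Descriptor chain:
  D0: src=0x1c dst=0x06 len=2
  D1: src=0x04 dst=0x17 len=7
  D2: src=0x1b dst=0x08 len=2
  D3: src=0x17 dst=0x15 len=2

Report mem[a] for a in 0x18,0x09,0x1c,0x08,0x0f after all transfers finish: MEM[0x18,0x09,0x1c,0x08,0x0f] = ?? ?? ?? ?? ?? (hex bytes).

MEM[0x18,0x09,0x1c,0x08,0x0f] = b7 9d 9d 70 79

#0 dst[0x06+2] := {0xbd,0x12}
#1 dst[0x17+7] := {0x8b,0xb7,0xbd,0x12,0x70,0x9d,0x5f}
#2 dst[0x08+2] := {0x70,0x9d}
#3 dst[0x15+2] := {0x8b,0xb7}
query mem[0x18]=0xb7, mem[0x09]=0x9d, mem[0x1c]=0x9d, mem[0x08]=0x70, mem[0x0f]=0x79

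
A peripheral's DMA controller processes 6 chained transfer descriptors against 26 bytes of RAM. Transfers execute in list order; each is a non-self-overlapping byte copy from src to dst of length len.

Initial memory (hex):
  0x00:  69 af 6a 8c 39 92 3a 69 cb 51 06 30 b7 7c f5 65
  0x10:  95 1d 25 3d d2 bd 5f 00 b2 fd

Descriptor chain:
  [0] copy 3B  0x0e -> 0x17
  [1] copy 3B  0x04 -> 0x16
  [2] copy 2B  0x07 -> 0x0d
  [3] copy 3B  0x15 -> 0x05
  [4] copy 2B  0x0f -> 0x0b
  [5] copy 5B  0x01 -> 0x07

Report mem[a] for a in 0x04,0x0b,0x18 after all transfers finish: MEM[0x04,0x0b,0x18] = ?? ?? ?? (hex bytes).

MEM[0x04,0x0b,0x18] = 39 bd 3a

D0: mem[0x17..0x19] <- [f5 65 95]
D1: mem[0x16..0x18] <- [39 92 3a]
D2: mem[0x0d..0x0e] <- [69 cb]
D3: mem[0x05..0x07] <- [bd 39 92]
D4: mem[0x0b..0x0c] <- [65 95]
D5: mem[0x07..0x0b] <- [af 6a 8c 39 bd]
query mem[0x04]=0x39, mem[0x0b]=0xbd, mem[0x18]=0x3a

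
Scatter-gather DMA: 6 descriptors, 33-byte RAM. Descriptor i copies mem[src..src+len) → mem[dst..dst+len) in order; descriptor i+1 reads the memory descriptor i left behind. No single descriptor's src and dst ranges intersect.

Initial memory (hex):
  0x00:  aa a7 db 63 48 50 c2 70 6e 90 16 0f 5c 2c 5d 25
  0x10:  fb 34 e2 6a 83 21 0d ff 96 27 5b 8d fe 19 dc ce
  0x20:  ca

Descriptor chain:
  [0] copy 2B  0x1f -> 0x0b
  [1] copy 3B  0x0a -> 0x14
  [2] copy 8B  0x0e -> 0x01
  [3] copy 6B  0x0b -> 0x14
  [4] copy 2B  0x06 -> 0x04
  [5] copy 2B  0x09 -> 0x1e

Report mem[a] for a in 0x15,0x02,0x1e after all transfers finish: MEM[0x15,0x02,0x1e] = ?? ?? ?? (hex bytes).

  after D0: wrote 2B at 0x0b = ceca
  after D1: wrote 3B at 0x14 = 16ceca
  after D2: wrote 8B at 0x01 = 5d25fb34e26a16ce
  after D3: wrote 6B at 0x14 = ceca2c5d25fb
  after D4: wrote 2B at 0x04 = 6a16
  after D5: wrote 2B at 0x1e = 9016
query mem[0x15]=0xca, mem[0x02]=0x25, mem[0x1e]=0x90

MEM[0x15,0x02,0x1e] = ca 25 90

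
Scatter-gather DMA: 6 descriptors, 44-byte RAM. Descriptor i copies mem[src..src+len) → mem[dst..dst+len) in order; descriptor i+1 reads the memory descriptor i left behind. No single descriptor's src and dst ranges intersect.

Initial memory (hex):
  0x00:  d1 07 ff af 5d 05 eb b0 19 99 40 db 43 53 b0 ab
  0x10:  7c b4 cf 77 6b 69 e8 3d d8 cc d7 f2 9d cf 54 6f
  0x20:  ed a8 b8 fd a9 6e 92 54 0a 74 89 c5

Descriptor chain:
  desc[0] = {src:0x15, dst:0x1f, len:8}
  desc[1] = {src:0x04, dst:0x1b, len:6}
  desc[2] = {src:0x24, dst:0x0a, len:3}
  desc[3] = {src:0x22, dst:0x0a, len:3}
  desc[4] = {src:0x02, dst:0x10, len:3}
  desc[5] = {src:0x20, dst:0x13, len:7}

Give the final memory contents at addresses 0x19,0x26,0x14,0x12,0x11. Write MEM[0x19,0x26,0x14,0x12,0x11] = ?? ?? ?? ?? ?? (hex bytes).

D0: mem[0x1f..0x26] <- [69 e8 3d d8 cc d7 f2 9d]
D1: mem[0x1b..0x20] <- [5d 05 eb b0 19 99]
D2: mem[0x0a..0x0c] <- [d7 f2 9d]
D3: mem[0x0a..0x0c] <- [d8 cc d7]
D4: mem[0x10..0x12] <- [ff af 5d]
D5: mem[0x13..0x19] <- [99 3d d8 cc d7 f2 9d]
query mem[0x19]=0x9d, mem[0x26]=0x9d, mem[0x14]=0x3d, mem[0x12]=0x5d, mem[0x11]=0xaf

MEM[0x19,0x26,0x14,0x12,0x11] = 9d 9d 3d 5d af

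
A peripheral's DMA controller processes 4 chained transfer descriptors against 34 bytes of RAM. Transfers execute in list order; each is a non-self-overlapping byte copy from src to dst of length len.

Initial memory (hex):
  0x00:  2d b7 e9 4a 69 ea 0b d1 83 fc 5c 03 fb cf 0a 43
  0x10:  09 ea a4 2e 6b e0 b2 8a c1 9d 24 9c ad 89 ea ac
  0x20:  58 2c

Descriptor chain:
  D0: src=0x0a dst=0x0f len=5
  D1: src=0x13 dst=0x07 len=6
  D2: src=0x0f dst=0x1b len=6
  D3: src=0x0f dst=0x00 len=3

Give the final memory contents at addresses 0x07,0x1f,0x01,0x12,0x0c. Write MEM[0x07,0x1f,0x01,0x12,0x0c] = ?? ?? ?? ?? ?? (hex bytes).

  after D0: wrote 5B at 0x0f = 5c03fbcf0a
  after D1: wrote 6B at 0x07 = 0a6be0b28ac1
  after D2: wrote 6B at 0x1b = 5c03fbcf0a6b
  after D3: wrote 3B at 0x00 = 5c03fb
query mem[0x07]=0x0a, mem[0x1f]=0x0a, mem[0x01]=0x03, mem[0x12]=0xcf, mem[0x0c]=0xc1

MEM[0x07,0x1f,0x01,0x12,0x0c] = 0a 0a 03 cf c1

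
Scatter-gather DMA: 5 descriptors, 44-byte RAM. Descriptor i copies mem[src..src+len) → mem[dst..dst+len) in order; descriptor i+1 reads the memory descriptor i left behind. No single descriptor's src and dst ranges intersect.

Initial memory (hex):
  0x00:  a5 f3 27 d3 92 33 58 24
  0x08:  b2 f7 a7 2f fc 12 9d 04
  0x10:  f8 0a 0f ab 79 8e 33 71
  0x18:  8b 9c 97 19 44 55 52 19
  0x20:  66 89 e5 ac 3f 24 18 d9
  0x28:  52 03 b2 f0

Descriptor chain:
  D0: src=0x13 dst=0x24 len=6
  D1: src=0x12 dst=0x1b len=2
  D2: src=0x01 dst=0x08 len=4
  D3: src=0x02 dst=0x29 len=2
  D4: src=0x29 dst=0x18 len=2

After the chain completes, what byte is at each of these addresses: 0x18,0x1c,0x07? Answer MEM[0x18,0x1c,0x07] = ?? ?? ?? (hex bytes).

MEM[0x18,0x1c,0x07] = 27 ab 24

#0 dst[0x24+6] := {0xab,0x79,0x8e,0x33,0x71,0x8b}
#1 dst[0x1b+2] := {0x0f,0xab}
#2 dst[0x08+4] := {0xf3,0x27,0xd3,0x92}
#3 dst[0x29+2] := {0x27,0xd3}
#4 dst[0x18+2] := {0x27,0xd3}
query mem[0x18]=0x27, mem[0x1c]=0xab, mem[0x07]=0x24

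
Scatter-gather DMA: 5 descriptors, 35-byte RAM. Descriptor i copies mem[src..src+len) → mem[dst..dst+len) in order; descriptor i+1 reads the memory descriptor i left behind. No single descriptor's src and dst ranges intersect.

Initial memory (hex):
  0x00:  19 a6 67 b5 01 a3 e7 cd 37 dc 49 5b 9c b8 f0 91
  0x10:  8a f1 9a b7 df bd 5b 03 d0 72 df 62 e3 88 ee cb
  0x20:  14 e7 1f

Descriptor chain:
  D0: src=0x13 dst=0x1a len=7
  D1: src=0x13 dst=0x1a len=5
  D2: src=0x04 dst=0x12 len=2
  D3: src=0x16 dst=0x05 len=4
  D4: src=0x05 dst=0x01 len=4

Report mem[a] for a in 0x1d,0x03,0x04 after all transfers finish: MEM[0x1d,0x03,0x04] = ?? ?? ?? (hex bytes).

  after D0: wrote 7B at 0x1a = b7dfbd5b03d072
  after D1: wrote 5B at 0x1a = b7dfbd5b03
  after D2: wrote 2B at 0x12 = 01a3
  after D3: wrote 4B at 0x05 = 5b03d072
  after D4: wrote 4B at 0x01 = 5b03d072
query mem[0x1d]=0x5b, mem[0x03]=0xd0, mem[0x04]=0x72

MEM[0x1d,0x03,0x04] = 5b d0 72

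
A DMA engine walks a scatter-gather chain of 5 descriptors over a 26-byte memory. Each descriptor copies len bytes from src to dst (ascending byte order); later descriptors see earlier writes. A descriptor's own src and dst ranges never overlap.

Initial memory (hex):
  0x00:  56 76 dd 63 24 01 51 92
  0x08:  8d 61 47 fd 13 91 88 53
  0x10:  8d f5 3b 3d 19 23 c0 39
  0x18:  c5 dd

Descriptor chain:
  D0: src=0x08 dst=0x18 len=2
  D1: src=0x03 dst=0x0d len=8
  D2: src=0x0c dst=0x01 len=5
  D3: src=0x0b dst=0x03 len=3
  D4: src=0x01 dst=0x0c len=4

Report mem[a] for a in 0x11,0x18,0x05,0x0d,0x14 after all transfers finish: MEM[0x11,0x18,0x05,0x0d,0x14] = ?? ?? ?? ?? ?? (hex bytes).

MEM[0x11,0x18,0x05,0x0d,0x14] = 92 8d 63 63 47

  after D0: wrote 2B at 0x18 = 8d61
  after D1: wrote 8B at 0x0d = 63240151928d6147
  after D2: wrote 5B at 0x01 = 1363240151
  after D3: wrote 3B at 0x03 = fd1363
  after D4: wrote 4B at 0x0c = 1363fd13
query mem[0x11]=0x92, mem[0x18]=0x8d, mem[0x05]=0x63, mem[0x0d]=0x63, mem[0x14]=0x47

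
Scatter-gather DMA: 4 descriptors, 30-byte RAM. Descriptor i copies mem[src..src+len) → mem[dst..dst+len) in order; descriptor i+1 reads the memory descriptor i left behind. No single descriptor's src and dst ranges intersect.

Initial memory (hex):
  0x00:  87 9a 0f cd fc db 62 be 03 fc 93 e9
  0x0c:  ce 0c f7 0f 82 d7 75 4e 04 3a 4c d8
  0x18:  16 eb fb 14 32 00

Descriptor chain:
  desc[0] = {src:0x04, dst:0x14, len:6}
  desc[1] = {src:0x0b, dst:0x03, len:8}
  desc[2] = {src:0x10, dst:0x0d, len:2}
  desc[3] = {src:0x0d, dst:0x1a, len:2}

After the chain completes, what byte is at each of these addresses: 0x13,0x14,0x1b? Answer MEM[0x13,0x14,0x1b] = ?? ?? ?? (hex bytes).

#0 dst[0x14+6] := {0xfc,0xdb,0x62,0xbe,0x03,0xfc}
#1 dst[0x03+8] := {0xe9,0xce,0x0c,0xf7,0x0f,0x82,0xd7,0x75}
#2 dst[0x0d+2] := {0x82,0xd7}
#3 dst[0x1a+2] := {0x82,0xd7}
query mem[0x13]=0x4e, mem[0x14]=0xfc, mem[0x1b]=0xd7

MEM[0x13,0x14,0x1b] = 4e fc d7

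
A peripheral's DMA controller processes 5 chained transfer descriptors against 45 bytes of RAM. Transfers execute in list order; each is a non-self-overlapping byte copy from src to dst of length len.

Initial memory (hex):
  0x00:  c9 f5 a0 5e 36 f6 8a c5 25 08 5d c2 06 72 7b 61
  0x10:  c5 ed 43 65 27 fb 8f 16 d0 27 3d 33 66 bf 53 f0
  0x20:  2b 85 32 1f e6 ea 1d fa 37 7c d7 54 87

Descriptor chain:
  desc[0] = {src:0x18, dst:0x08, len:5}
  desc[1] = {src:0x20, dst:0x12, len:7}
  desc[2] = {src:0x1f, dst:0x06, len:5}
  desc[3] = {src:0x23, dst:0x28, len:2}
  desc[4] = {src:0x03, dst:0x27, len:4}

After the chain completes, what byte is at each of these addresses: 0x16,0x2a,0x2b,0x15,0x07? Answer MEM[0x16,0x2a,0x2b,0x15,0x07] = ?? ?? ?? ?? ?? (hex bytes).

[0] 0x18->0x08 len=5 : d0 27 3d 33 66
[1] 0x20->0x12 len=7 : 2b 85 32 1f e6 ea 1d
[2] 0x1f->0x06 len=5 : f0 2b 85 32 1f
[3] 0x23->0x28 len=2 : 1f e6
[4] 0x03->0x27 len=4 : 5e 36 f6 f0
query mem[0x16]=0xe6, mem[0x2a]=0xf0, mem[0x2b]=0x54, mem[0x15]=0x1f, mem[0x07]=0x2b

MEM[0x16,0x2a,0x2b,0x15,0x07] = e6 f0 54 1f 2b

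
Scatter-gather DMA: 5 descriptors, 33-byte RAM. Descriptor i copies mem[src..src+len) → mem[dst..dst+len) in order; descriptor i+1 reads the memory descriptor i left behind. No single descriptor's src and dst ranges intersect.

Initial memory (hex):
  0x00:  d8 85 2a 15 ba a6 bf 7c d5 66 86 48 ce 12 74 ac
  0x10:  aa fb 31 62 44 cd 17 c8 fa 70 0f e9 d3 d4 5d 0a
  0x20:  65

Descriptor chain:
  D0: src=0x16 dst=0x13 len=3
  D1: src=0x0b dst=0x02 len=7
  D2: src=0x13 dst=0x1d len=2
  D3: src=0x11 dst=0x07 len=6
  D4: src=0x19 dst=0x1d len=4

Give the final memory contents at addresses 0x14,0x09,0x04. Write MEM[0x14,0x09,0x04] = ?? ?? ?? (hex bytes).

D0: mem[0x13..0x15] <- [17 c8 fa]
D1: mem[0x02..0x08] <- [48 ce 12 74 ac aa fb]
D2: mem[0x1d..0x1e] <- [17 c8]
D3: mem[0x07..0x0c] <- [fb 31 17 c8 fa 17]
D4: mem[0x1d..0x20] <- [70 0f e9 d3]
query mem[0x14]=0xc8, mem[0x09]=0x17, mem[0x04]=0x12

MEM[0x14,0x09,0x04] = c8 17 12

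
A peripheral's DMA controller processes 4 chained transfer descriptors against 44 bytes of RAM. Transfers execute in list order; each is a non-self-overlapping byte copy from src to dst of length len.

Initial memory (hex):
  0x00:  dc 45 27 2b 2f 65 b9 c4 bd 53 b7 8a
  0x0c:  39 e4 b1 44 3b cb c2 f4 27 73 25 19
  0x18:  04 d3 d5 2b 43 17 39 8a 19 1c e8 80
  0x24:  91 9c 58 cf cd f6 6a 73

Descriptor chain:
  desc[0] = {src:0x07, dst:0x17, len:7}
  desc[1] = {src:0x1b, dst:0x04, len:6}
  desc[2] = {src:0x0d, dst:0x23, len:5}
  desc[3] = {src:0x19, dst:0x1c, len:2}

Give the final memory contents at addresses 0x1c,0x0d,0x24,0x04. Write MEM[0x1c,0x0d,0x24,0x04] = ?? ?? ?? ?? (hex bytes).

MEM[0x1c,0x0d,0x24,0x04] = 53 e4 b1 8a

D0: mem[0x17..0x1d] <- [c4 bd 53 b7 8a 39 e4]
D1: mem[0x04..0x09] <- [8a 39 e4 39 8a 19]
D2: mem[0x23..0x27] <- [e4 b1 44 3b cb]
D3: mem[0x1c..0x1d] <- [53 b7]
query mem[0x1c]=0x53, mem[0x0d]=0xe4, mem[0x24]=0xb1, mem[0x04]=0x8a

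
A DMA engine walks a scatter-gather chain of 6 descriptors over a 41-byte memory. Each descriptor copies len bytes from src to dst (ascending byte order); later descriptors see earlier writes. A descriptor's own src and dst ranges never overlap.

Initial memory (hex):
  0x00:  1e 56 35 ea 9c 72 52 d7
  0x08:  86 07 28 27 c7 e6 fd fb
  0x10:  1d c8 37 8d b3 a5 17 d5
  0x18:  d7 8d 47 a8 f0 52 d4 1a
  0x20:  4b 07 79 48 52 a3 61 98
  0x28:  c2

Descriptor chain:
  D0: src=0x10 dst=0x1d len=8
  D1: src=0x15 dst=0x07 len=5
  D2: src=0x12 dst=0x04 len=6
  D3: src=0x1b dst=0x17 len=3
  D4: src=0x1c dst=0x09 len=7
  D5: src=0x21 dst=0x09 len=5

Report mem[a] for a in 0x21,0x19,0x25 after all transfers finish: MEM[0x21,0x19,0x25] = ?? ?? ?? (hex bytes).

MEM[0x21,0x19,0x25] = b3 1d a3

  after D0: wrote 8B at 0x1d = 1dc8378db3a517d5
  after D1: wrote 5B at 0x07 = a517d5d78d
  after D2: wrote 6B at 0x04 = 378db3a517d5
  after D3: wrote 3B at 0x17 = a8f01d
  after D4: wrote 7B at 0x09 = f01dc8378db3a5
  after D5: wrote 5B at 0x09 = b3a517d5a3
query mem[0x21]=0xb3, mem[0x19]=0x1d, mem[0x25]=0xa3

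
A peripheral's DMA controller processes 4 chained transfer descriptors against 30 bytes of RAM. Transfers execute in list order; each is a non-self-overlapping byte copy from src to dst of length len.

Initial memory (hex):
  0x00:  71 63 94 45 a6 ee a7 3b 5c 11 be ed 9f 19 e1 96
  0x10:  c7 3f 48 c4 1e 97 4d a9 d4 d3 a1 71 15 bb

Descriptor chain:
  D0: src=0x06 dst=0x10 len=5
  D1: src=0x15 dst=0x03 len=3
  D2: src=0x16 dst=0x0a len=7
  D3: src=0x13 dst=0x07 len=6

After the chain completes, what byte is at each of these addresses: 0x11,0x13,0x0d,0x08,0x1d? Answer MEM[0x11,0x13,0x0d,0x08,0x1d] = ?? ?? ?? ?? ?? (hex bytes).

[0] 0x06->0x10 len=5 : a7 3b 5c 11 be
[1] 0x15->0x03 len=3 : 97 4d a9
[2] 0x16->0x0a len=7 : 4d a9 d4 d3 a1 71 15
[3] 0x13->0x07 len=6 : 11 be 97 4d a9 d4
query mem[0x11]=0x3b, mem[0x13]=0x11, mem[0x0d]=0xd3, mem[0x08]=0xbe, mem[0x1d]=0xbb

MEM[0x11,0x13,0x0d,0x08,0x1d] = 3b 11 d3 be bb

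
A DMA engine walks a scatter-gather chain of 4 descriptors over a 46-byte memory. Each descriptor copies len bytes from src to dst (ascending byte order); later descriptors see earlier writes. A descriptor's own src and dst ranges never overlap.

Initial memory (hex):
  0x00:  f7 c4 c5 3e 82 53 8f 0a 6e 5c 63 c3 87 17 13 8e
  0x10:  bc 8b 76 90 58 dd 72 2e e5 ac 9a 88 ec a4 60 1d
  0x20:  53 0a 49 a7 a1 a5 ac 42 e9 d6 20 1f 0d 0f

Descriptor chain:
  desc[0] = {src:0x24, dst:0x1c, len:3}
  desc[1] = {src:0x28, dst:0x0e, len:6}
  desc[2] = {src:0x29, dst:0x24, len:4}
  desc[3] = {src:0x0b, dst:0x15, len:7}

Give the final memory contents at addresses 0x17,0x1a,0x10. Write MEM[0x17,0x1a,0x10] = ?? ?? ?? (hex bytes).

#0 dst[0x1c+3] := {0xa1,0xa5,0xac}
#1 dst[0x0e+6] := {0xe9,0xd6,0x20,0x1f,0x0d,0x0f}
#2 dst[0x24+4] := {0xd6,0x20,0x1f,0x0d}
#3 dst[0x15+7] := {0xc3,0x87,0x17,0xe9,0xd6,0x20,0x1f}
query mem[0x17]=0x17, mem[0x1a]=0x20, mem[0x10]=0x20

MEM[0x17,0x1a,0x10] = 17 20 20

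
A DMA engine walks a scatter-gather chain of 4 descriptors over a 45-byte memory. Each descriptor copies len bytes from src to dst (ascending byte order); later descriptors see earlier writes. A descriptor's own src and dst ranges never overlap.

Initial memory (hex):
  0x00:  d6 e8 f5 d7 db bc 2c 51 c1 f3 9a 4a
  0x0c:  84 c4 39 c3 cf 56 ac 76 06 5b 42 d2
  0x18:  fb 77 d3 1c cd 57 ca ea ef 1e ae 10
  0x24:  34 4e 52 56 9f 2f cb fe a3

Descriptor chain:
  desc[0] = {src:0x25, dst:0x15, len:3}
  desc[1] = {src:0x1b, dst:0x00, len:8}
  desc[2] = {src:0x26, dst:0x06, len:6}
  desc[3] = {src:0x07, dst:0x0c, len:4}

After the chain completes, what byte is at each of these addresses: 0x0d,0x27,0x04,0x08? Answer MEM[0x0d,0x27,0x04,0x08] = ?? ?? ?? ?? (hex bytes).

  after D0: wrote 3B at 0x15 = 4e5256
  after D1: wrote 8B at 0x00 = 1ccd57caeaef1eae
  after D2: wrote 6B at 0x06 = 52569f2fcbfe
  after D3: wrote 4B at 0x0c = 569f2fcb
query mem[0x0d]=0x9f, mem[0x27]=0x56, mem[0x04]=0xea, mem[0x08]=0x9f

MEM[0x0d,0x27,0x04,0x08] = 9f 56 ea 9f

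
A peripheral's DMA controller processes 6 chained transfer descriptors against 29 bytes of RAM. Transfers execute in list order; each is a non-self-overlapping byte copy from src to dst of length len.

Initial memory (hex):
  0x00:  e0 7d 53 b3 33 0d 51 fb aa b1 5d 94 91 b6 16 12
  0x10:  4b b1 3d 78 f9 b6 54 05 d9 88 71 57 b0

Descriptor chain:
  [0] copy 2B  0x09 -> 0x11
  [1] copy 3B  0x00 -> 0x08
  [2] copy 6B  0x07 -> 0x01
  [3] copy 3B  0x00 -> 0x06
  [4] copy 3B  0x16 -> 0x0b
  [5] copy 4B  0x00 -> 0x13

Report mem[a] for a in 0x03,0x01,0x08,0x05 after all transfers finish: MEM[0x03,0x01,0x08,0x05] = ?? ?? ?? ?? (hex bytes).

#0 dst[0x11+2] := {0xb1,0x5d}
#1 dst[0x08+3] := {0xe0,0x7d,0x53}
#2 dst[0x01+6] := {0xfb,0xe0,0x7d,0x53,0x94,0x91}
#3 dst[0x06+3] := {0xe0,0xfb,0xe0}
#4 dst[0x0b+3] := {0x54,0x05,0xd9}
#5 dst[0x13+4] := {0xe0,0xfb,0xe0,0x7d}
query mem[0x03]=0x7d, mem[0x01]=0xfb, mem[0x08]=0xe0, mem[0x05]=0x94

MEM[0x03,0x01,0x08,0x05] = 7d fb e0 94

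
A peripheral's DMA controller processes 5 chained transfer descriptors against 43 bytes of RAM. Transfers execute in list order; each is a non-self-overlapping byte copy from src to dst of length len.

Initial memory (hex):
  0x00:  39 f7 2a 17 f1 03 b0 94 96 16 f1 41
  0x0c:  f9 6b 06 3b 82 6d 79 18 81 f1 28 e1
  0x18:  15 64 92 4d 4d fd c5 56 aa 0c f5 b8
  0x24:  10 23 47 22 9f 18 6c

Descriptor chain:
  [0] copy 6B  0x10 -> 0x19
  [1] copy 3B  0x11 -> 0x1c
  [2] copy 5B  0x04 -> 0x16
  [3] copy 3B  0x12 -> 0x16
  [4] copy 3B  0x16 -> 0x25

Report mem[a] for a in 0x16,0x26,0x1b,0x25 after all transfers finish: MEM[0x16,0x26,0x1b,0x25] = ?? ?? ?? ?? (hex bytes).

[0] 0x10->0x19 len=6 : 82 6d 79 18 81 f1
[1] 0x11->0x1c len=3 : 6d 79 18
[2] 0x04->0x16 len=5 : f1 03 b0 94 96
[3] 0x12->0x16 len=3 : 79 18 81
[4] 0x16->0x25 len=3 : 79 18 81
query mem[0x16]=0x79, mem[0x26]=0x18, mem[0x1b]=0x79, mem[0x25]=0x79

MEM[0x16,0x26,0x1b,0x25] = 79 18 79 79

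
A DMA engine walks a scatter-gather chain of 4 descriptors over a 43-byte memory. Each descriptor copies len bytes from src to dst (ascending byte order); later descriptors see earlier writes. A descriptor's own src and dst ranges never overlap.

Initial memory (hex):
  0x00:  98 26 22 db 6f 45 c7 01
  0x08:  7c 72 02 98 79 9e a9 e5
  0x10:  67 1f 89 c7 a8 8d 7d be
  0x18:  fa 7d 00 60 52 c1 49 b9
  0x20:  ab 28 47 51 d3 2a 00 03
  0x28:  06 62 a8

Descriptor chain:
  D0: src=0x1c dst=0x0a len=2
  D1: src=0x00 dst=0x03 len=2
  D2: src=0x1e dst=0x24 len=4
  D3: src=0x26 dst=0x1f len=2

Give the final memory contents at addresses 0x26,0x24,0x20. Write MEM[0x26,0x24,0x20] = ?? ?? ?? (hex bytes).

MEM[0x26,0x24,0x20] = ab 49 28

[0] 0x1c->0x0a len=2 : 52 c1
[1] 0x00->0x03 len=2 : 98 26
[2] 0x1e->0x24 len=4 : 49 b9 ab 28
[3] 0x26->0x1f len=2 : ab 28
query mem[0x26]=0xab, mem[0x24]=0x49, mem[0x20]=0x28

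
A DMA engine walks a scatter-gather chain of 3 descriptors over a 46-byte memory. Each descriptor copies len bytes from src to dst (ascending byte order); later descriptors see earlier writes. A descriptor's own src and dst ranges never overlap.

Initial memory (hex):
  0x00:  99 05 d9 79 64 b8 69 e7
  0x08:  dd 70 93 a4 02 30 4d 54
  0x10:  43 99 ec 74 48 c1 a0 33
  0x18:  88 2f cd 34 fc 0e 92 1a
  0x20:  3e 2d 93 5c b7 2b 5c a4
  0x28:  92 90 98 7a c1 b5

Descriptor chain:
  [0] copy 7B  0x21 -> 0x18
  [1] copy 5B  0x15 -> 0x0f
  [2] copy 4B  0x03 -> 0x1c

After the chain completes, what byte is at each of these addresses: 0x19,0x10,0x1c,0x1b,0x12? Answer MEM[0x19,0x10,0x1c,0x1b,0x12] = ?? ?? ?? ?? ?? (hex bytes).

#0 dst[0x18+7] := {0x2d,0x93,0x5c,0xb7,0x2b,0x5c,0xa4}
#1 dst[0x0f+5] := {0xc1,0xa0,0x33,0x2d,0x93}
#2 dst[0x1c+4] := {0x79,0x64,0xb8,0x69}
query mem[0x19]=0x93, mem[0x10]=0xa0, mem[0x1c]=0x79, mem[0x1b]=0xb7, mem[0x12]=0x2d

MEM[0x19,0x10,0x1c,0x1b,0x12] = 93 a0 79 b7 2d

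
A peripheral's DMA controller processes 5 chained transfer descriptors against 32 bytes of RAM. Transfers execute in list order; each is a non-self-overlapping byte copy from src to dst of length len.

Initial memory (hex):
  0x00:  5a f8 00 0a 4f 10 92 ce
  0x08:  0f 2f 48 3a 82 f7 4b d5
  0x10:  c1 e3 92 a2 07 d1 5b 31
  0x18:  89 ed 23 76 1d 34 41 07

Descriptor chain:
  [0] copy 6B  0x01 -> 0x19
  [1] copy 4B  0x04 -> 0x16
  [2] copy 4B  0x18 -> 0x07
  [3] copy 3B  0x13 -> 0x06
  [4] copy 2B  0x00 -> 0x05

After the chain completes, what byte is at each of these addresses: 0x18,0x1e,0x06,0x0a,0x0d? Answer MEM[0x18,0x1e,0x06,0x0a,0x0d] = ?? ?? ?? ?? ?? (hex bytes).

MEM[0x18,0x1e,0x06,0x0a,0x0d] = 92 92 f8 0a f7

  after D0: wrote 6B at 0x19 = f8000a4f1092
  after D1: wrote 4B at 0x16 = 4f1092ce
  after D2: wrote 4B at 0x07 = 92ce000a
  after D3: wrote 3B at 0x06 = a207d1
  after D4: wrote 2B at 0x05 = 5af8
query mem[0x18]=0x92, mem[0x1e]=0x92, mem[0x06]=0xf8, mem[0x0a]=0x0a, mem[0x0d]=0xf7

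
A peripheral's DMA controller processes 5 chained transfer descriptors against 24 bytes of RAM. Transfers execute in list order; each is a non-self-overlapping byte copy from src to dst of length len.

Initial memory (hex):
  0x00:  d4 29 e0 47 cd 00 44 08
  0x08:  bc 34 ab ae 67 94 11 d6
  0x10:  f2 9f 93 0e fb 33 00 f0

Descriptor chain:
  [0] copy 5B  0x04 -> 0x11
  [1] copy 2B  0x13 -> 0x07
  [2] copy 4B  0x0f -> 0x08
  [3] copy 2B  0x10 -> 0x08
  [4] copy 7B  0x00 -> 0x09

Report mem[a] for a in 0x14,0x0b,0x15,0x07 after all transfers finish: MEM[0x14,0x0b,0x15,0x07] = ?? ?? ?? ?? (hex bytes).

MEM[0x14,0x0b,0x15,0x07] = 08 e0 bc 44

D0: mem[0x11..0x15] <- [cd 00 44 08 bc]
D1: mem[0x07..0x08] <- [44 08]
D2: mem[0x08..0x0b] <- [d6 f2 cd 00]
D3: mem[0x08..0x09] <- [f2 cd]
D4: mem[0x09..0x0f] <- [d4 29 e0 47 cd 00 44]
query mem[0x14]=0x08, mem[0x0b]=0xe0, mem[0x15]=0xbc, mem[0x07]=0x44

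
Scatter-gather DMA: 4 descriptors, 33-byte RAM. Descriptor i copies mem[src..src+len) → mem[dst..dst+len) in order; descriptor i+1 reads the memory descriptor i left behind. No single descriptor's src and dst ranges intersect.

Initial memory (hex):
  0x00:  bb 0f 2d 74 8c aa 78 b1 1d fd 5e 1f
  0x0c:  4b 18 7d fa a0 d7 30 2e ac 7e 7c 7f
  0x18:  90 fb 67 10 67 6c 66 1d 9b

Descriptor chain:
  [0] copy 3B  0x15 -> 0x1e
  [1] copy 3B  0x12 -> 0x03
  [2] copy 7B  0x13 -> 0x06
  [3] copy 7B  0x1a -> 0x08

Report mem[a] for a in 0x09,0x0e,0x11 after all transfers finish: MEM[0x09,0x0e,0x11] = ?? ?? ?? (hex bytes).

#0 dst[0x1e+3] := {0x7e,0x7c,0x7f}
#1 dst[0x03+3] := {0x30,0x2e,0xac}
#2 dst[0x06+7] := {0x2e,0xac,0x7e,0x7c,0x7f,0x90,0xfb}
#3 dst[0x08+7] := {0x67,0x10,0x67,0x6c,0x7e,0x7c,0x7f}
query mem[0x09]=0x10, mem[0x0e]=0x7f, mem[0x11]=0xd7

MEM[0x09,0x0e,0x11] = 10 7f d7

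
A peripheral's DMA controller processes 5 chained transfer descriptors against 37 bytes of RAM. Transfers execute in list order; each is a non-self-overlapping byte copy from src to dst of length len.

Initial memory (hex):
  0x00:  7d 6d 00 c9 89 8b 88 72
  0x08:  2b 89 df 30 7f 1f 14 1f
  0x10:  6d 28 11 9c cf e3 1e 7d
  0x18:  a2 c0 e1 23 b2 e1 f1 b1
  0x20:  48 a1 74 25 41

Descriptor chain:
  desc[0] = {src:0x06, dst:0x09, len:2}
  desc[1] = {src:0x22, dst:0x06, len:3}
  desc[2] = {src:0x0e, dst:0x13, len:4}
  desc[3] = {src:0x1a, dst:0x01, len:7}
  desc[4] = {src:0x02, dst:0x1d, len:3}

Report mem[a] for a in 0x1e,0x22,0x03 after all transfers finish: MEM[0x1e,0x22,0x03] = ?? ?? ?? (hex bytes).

MEM[0x1e,0x22,0x03] = b2 74 b2

[0] 0x06->0x09 len=2 : 88 72
[1] 0x22->0x06 len=3 : 74 25 41
[2] 0x0e->0x13 len=4 : 14 1f 6d 28
[3] 0x1a->0x01 len=7 : e1 23 b2 e1 f1 b1 48
[4] 0x02->0x1d len=3 : 23 b2 e1
query mem[0x1e]=0xb2, mem[0x22]=0x74, mem[0x03]=0xb2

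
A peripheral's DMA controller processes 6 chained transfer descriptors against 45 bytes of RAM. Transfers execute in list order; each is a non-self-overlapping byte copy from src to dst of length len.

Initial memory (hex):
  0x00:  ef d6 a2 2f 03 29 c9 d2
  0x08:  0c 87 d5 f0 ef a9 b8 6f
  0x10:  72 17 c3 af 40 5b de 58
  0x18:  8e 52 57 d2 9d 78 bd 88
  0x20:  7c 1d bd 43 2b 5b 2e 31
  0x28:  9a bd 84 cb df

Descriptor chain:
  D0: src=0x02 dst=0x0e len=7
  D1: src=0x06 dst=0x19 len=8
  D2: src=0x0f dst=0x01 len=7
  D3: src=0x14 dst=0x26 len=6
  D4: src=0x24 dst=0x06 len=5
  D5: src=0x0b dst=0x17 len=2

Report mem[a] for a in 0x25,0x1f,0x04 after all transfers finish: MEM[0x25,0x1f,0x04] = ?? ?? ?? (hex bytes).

D0: mem[0x0e..0x14] <- [a2 2f 03 29 c9 d2 0c]
D1: mem[0x19..0x20] <- [c9 d2 0c 87 d5 f0 ef a9]
D2: mem[0x01..0x07] <- [2f 03 29 c9 d2 0c 5b]
D3: mem[0x26..0x2b] <- [0c 5b de 58 8e c9]
D4: mem[0x06..0x0a] <- [2b 5b 0c 5b de]
D5: mem[0x17..0x18] <- [f0 ef]
query mem[0x25]=0x5b, mem[0x1f]=0xef, mem[0x04]=0xc9

MEM[0x25,0x1f,0x04] = 5b ef c9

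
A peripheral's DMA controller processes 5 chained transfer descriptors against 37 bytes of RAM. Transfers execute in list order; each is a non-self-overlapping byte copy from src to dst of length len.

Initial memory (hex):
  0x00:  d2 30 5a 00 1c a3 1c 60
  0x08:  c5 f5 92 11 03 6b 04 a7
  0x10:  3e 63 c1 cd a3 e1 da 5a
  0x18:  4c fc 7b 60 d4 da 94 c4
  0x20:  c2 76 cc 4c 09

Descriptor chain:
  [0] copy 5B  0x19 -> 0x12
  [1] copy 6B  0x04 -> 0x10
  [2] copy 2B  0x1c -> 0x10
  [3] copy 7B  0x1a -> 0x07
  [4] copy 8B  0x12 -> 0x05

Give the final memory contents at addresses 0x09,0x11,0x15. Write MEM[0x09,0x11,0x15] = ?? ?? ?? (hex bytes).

MEM[0x09,0x11,0x15] = da da f5

  after D0: wrote 5B at 0x12 = fc7b60d4da
  after D1: wrote 6B at 0x10 = 1ca31c60c5f5
  after D2: wrote 2B at 0x10 = d4da
  after D3: wrote 7B at 0x07 = 7b60d4da94c4c2
  after D4: wrote 8B at 0x05 = 1c60c5f5da5a4cfc
query mem[0x09]=0xda, mem[0x11]=0xda, mem[0x15]=0xf5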